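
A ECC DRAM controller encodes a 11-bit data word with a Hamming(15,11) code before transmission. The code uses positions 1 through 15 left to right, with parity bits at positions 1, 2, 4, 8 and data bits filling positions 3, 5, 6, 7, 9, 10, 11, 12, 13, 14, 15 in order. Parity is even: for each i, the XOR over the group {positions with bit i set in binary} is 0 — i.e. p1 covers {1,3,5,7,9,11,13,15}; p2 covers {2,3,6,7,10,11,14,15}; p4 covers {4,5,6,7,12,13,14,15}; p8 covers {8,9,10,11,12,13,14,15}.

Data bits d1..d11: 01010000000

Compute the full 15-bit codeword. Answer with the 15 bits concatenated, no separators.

010010100000000

Place data at non-parity positions: p1 p2 0 p4 1 0 1 p8 0 0 0 0 0 0 0
p1 (pos 1,3,5,7,9,11,13,15): XOR of data positions = 0⊕1⊕1⊕0⊕0⊕0⊕0 = 0
p2 (pos 2,3,6,7,10,11,14,15): XOR of data positions = 0⊕0⊕1⊕0⊕0⊕0⊕0 = 1
p4 (pos 4,5,6,7,12,13,14,15): XOR of data positions = 1⊕0⊕1⊕0⊕0⊕0⊕0 = 0
p8 (pos 8,9,10,11,12,13,14,15): XOR of data positions = 0⊕0⊕0⊕0⊕0⊕0⊕0 = 0
Codeword: 010010100000000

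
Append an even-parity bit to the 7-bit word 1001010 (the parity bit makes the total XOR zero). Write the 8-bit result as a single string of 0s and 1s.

10010101

XOR of the 7 data bits: 1⊕0⊕0⊕1⊕0⊕1⊕0 = 1
Parity bit = 1 (so all 8 bits XOR to 0).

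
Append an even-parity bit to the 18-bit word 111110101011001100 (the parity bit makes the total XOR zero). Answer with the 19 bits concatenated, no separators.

XOR of the 18 data bits: 1⊕1⊕1⊕1⊕1⊕0⊕1⊕0⊕1⊕0⊕1⊕1⊕0⊕0⊕1⊕1⊕0⊕0 = 1
Parity bit = 1 (so all 19 bits XOR to 0).

1111101010110011001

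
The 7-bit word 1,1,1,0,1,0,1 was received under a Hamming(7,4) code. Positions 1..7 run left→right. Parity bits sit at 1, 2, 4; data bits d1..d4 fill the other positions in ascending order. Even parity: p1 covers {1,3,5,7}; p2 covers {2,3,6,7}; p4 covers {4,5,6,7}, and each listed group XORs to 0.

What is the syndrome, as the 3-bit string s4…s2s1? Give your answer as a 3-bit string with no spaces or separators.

010

s1 (pos 1,3,5,7): 1⊕1⊕1⊕1 = 0
s2 (pos 2,3,6,7): 1⊕1⊕0⊕1 = 1
s4 (pos 4,5,6,7): 0⊕1⊕0⊕1 = 0
Syndrome s4…s1 = 010 → error at position 2.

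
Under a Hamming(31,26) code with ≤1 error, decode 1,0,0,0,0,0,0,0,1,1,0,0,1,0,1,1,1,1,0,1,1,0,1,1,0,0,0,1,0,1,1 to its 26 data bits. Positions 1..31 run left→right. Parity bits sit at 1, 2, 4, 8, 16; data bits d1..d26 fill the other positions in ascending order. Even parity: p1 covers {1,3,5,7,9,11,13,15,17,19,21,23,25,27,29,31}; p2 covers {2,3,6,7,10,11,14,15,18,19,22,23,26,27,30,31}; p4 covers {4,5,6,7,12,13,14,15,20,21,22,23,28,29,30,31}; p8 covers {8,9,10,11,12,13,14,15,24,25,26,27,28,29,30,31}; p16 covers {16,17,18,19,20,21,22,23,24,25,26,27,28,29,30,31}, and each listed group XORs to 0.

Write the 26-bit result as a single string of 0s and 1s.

00001100101110110110001011

s1 (pos 1,3,5,7,9,11,13,15,17,19,21,23,25,27,29,31): 1⊕0⊕0⊕0⊕1⊕0⊕1⊕1⊕1⊕0⊕1⊕1⊕0⊕0⊕0⊕1 = 0
s2 (pos 2,3,6,7,10,11,14,15,18,19,22,23,26,27,30,31): 0⊕0⊕0⊕0⊕1⊕0⊕0⊕1⊕1⊕0⊕0⊕1⊕0⊕0⊕1⊕1 = 0
s4 (pos 4,5,6,7,12,13,14,15,20,21,22,23,28,29,30,31): 0⊕0⊕0⊕0⊕0⊕1⊕0⊕1⊕1⊕1⊕0⊕1⊕1⊕0⊕1⊕1 = 0
s8 (pos 8,9,10,11,12,13,14,15,24,25,26,27,28,29,30,31): 0⊕1⊕1⊕0⊕0⊕1⊕0⊕1⊕1⊕0⊕0⊕0⊕1⊕0⊕1⊕1 = 0
s16 (pos 16,17,18,19,20,21,22,23,24,25,26,27,28,29,30,31): 1⊕1⊕1⊕0⊕1⊕1⊕0⊕1⊕1⊕0⊕0⊕0⊕1⊕0⊕1⊕1 = 0
Syndrome s16…s1 = 00000 → no error.
Read data bits from positions 3,5,6,7,9,10,11,12,13,14,15,17,18,19,20,21,22,23,24,25,26,27,28,29,30,31: 00001100101110110110001011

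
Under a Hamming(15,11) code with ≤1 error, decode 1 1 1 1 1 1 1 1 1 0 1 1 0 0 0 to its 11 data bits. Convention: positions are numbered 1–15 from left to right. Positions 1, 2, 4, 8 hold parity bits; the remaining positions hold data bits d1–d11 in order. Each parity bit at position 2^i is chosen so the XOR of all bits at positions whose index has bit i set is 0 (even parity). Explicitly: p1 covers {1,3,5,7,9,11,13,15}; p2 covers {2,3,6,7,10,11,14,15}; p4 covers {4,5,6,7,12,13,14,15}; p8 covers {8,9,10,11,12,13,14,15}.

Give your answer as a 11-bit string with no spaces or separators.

s1 (pos 1,3,5,7,9,11,13,15): 1⊕1⊕1⊕1⊕1⊕1⊕0⊕0 = 0
s2 (pos 2,3,6,7,10,11,14,15): 1⊕1⊕1⊕1⊕0⊕1⊕0⊕0 = 1
s4 (pos 4,5,6,7,12,13,14,15): 1⊕1⊕1⊕1⊕1⊕0⊕0⊕0 = 1
s8 (pos 8,9,10,11,12,13,14,15): 1⊕1⊕0⊕1⊕1⊕0⊕0⊕0 = 0
Syndrome s8…s1 = 0110 → error at position 6.
Flip position 6: 111111111011000 → 111110111011000
Read data bits from positions 3,5,6,7,9,10,11,12,13,14,15: 11011011000

11011011000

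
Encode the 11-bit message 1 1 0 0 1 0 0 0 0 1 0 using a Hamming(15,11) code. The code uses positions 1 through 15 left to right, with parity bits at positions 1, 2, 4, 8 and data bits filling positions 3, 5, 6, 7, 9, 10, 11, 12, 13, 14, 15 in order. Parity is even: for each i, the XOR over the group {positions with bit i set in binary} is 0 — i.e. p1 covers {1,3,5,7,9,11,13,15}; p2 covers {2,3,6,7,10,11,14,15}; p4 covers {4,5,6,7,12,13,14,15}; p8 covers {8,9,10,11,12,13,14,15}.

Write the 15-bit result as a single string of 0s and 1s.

101010001000010

Place data at non-parity positions: p1 p2 1 p4 1 0 0 p8 1 0 0 0 0 1 0
p1 (pos 1,3,5,7,9,11,13,15): XOR of data positions = 1⊕1⊕0⊕1⊕0⊕0⊕0 = 1
p2 (pos 2,3,6,7,10,11,14,15): XOR of data positions = 1⊕0⊕0⊕0⊕0⊕1⊕0 = 0
p4 (pos 4,5,6,7,12,13,14,15): XOR of data positions = 1⊕0⊕0⊕0⊕0⊕1⊕0 = 0
p8 (pos 8,9,10,11,12,13,14,15): XOR of data positions = 1⊕0⊕0⊕0⊕0⊕1⊕0 = 0
Codeword: 101010001000010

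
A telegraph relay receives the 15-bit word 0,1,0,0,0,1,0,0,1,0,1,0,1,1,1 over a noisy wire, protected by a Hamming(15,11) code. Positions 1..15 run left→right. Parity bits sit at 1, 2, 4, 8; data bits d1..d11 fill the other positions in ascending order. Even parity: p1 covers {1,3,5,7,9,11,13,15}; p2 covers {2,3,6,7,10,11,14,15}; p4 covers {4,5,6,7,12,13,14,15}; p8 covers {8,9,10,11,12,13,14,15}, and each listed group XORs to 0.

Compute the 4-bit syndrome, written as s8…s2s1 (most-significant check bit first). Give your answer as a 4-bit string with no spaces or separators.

1010

s1 (pos 1,3,5,7,9,11,13,15): 0⊕0⊕0⊕0⊕1⊕1⊕1⊕1 = 0
s2 (pos 2,3,6,7,10,11,14,15): 1⊕0⊕1⊕0⊕0⊕1⊕1⊕1 = 1
s4 (pos 4,5,6,7,12,13,14,15): 0⊕0⊕1⊕0⊕0⊕1⊕1⊕1 = 0
s8 (pos 8,9,10,11,12,13,14,15): 0⊕1⊕0⊕1⊕0⊕1⊕1⊕1 = 1
Syndrome s8…s1 = 1010 → error at position 10.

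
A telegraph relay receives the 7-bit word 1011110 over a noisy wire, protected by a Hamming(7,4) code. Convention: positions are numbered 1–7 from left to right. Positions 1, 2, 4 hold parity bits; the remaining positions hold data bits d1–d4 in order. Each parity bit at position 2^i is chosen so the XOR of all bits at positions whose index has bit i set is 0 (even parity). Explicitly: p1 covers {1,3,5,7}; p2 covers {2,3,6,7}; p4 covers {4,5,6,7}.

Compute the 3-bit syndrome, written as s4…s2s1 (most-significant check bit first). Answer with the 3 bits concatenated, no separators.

s1 (pos 1,3,5,7): 1⊕1⊕1⊕0 = 1
s2 (pos 2,3,6,7): 0⊕1⊕1⊕0 = 0
s4 (pos 4,5,6,7): 1⊕1⊕1⊕0 = 1
Syndrome s4…s1 = 101 → error at position 5.

101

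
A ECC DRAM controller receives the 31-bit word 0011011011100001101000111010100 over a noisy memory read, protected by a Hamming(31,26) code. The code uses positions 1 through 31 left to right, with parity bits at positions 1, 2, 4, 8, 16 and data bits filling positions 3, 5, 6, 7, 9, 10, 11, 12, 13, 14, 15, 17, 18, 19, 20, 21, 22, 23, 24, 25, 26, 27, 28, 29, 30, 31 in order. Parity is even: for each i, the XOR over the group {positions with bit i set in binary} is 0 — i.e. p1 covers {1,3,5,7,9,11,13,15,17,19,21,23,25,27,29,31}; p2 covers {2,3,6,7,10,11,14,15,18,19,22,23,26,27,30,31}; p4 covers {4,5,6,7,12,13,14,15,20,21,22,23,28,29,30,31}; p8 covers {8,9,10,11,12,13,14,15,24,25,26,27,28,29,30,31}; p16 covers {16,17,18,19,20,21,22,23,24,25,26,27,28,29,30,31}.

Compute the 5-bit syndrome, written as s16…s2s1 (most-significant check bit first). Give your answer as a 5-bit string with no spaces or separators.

s1 (pos 1,3,5,7,9,11,13,15,17,19,21,23,25,27,29,31): 0⊕1⊕0⊕1⊕1⊕1⊕0⊕0⊕1⊕1⊕0⊕1⊕1⊕1⊕1⊕0 = 0
s2 (pos 2,3,6,7,10,11,14,15,18,19,22,23,26,27,30,31): 0⊕1⊕1⊕1⊕1⊕1⊕0⊕0⊕0⊕1⊕0⊕1⊕0⊕1⊕0⊕0 = 0
s4 (pos 4,5,6,7,12,13,14,15,20,21,22,23,28,29,30,31): 1⊕0⊕1⊕1⊕0⊕0⊕0⊕0⊕0⊕0⊕0⊕1⊕0⊕1⊕0⊕0 = 1
s8 (pos 8,9,10,11,12,13,14,15,24,25,26,27,28,29,30,31): 0⊕1⊕1⊕1⊕0⊕0⊕0⊕0⊕1⊕1⊕0⊕1⊕0⊕1⊕0⊕0 = 1
s16 (pos 16,17,18,19,20,21,22,23,24,25,26,27,28,29,30,31): 1⊕1⊕0⊕1⊕0⊕0⊕0⊕1⊕1⊕1⊕0⊕1⊕0⊕1⊕0⊕0 = 0
Syndrome s16…s1 = 01100 → error at position 12.

01100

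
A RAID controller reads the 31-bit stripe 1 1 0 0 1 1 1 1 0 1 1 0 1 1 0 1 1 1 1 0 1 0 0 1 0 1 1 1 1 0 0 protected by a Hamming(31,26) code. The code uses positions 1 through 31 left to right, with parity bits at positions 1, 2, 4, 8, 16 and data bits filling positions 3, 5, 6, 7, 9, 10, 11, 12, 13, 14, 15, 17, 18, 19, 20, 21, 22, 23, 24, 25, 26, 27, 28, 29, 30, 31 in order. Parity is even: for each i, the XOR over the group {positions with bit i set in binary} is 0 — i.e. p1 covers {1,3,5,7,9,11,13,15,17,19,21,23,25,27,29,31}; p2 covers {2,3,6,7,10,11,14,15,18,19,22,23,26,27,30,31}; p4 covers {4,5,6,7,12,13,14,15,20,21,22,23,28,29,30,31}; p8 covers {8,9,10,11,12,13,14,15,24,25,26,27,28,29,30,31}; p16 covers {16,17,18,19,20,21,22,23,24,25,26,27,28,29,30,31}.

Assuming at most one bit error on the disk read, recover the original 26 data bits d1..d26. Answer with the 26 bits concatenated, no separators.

01110110110111010010111100

s1 (pos 1,3,5,7,9,11,13,15,17,19,21,23,25,27,29,31): 1⊕0⊕1⊕1⊕0⊕1⊕1⊕0⊕1⊕1⊕1⊕0⊕0⊕1⊕1⊕0 = 0
s2 (pos 2,3,6,7,10,11,14,15,18,19,22,23,26,27,30,31): 1⊕0⊕1⊕1⊕1⊕1⊕1⊕0⊕1⊕1⊕0⊕0⊕1⊕1⊕0⊕0 = 0
s4 (pos 4,5,6,7,12,13,14,15,20,21,22,23,28,29,30,31): 0⊕1⊕1⊕1⊕0⊕1⊕1⊕0⊕0⊕1⊕0⊕0⊕1⊕1⊕0⊕0 = 0
s8 (pos 8,9,10,11,12,13,14,15,24,25,26,27,28,29,30,31): 1⊕0⊕1⊕1⊕0⊕1⊕1⊕0⊕1⊕0⊕1⊕1⊕1⊕1⊕0⊕0 = 0
s16 (pos 16,17,18,19,20,21,22,23,24,25,26,27,28,29,30,31): 1⊕1⊕1⊕1⊕0⊕1⊕0⊕0⊕1⊕0⊕1⊕1⊕1⊕1⊕0⊕0 = 0
Syndrome s16…s1 = 00000 → no error.
Read data bits from positions 3,5,6,7,9,10,11,12,13,14,15,17,18,19,20,21,22,23,24,25,26,27,28,29,30,31: 01110110110111010010111100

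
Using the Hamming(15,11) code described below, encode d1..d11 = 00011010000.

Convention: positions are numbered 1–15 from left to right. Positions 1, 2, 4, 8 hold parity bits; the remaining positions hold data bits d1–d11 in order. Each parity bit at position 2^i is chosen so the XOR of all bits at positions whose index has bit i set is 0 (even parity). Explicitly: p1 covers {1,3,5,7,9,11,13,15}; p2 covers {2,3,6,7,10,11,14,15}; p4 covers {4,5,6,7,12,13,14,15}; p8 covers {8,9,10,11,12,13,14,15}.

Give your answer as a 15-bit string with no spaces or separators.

Place data at non-parity positions: p1 p2 0 p4 0 0 1 p8 1 0 1 0 0 0 0
p1 (pos 1,3,5,7,9,11,13,15): XOR of data positions = 0⊕0⊕1⊕1⊕1⊕0⊕0 = 1
p2 (pos 2,3,6,7,10,11,14,15): XOR of data positions = 0⊕0⊕1⊕0⊕1⊕0⊕0 = 0
p4 (pos 4,5,6,7,12,13,14,15): XOR of data positions = 0⊕0⊕1⊕0⊕0⊕0⊕0 = 1
p8 (pos 8,9,10,11,12,13,14,15): XOR of data positions = 1⊕0⊕1⊕0⊕0⊕0⊕0 = 0
Codeword: 100100101010000

100100101010000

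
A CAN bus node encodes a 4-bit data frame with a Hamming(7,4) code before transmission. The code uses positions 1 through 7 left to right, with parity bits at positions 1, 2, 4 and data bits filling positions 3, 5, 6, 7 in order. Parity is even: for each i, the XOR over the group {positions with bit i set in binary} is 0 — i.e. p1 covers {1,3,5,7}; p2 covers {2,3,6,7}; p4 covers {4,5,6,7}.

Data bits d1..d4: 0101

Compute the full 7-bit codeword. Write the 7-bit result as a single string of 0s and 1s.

Place data at non-parity positions: p1 p2 0 p4 1 0 1
p1 (pos 1,3,5,7): XOR of data positions = 0⊕1⊕1 = 0
p2 (pos 2,3,6,7): XOR of data positions = 0⊕0⊕1 = 1
p4 (pos 4,5,6,7): XOR of data positions = 1⊕0⊕1 = 0
Codeword: 0100101

0100101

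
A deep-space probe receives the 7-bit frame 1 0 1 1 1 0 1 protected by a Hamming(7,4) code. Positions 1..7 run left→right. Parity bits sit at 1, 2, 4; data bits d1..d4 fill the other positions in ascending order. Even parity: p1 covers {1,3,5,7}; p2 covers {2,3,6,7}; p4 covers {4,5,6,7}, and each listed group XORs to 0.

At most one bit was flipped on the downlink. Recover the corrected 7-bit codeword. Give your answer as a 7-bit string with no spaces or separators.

1010101

s1 (pos 1,3,5,7): 1⊕1⊕1⊕1 = 0
s2 (pos 2,3,6,7): 0⊕1⊕0⊕1 = 0
s4 (pos 4,5,6,7): 1⊕1⊕0⊕1 = 1
Syndrome s4…s1 = 100 → error at position 4.
Flip position 4: 1011101 → 1010101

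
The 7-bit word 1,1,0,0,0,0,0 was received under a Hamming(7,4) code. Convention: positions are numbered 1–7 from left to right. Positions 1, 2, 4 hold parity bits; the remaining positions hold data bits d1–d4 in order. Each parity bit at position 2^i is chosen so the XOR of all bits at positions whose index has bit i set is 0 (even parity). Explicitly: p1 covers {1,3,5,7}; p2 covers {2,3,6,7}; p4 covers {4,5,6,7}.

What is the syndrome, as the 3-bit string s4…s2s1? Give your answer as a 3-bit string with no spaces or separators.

s1 (pos 1,3,5,7): 1⊕0⊕0⊕0 = 1
s2 (pos 2,3,6,7): 1⊕0⊕0⊕0 = 1
s4 (pos 4,5,6,7): 0⊕0⊕0⊕0 = 0
Syndrome s4…s1 = 011 → error at position 3.

011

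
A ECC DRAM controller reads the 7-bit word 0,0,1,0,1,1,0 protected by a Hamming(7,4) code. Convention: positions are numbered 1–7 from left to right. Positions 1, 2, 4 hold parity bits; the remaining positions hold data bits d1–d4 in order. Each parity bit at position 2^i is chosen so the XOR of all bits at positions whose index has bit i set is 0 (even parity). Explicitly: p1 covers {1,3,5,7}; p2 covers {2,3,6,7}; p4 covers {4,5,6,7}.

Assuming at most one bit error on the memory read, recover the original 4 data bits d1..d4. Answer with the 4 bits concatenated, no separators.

s1 (pos 1,3,5,7): 0⊕1⊕1⊕0 = 0
s2 (pos 2,3,6,7): 0⊕1⊕1⊕0 = 0
s4 (pos 4,5,6,7): 0⊕1⊕1⊕0 = 0
Syndrome s4…s1 = 000 → no error.
Read data bits from positions 3,5,6,7: 1110

1110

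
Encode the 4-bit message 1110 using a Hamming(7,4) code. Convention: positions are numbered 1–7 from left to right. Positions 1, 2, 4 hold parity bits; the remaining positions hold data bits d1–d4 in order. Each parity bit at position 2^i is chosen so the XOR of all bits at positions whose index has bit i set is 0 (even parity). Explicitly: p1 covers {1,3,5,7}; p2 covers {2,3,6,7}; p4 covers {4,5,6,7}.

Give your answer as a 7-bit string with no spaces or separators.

Place data at non-parity positions: p1 p2 1 p4 1 1 0
p1 (pos 1,3,5,7): XOR of data positions = 1⊕1⊕0 = 0
p2 (pos 2,3,6,7): XOR of data positions = 1⊕1⊕0 = 0
p4 (pos 4,5,6,7): XOR of data positions = 1⊕1⊕0 = 0
Codeword: 0010110

0010110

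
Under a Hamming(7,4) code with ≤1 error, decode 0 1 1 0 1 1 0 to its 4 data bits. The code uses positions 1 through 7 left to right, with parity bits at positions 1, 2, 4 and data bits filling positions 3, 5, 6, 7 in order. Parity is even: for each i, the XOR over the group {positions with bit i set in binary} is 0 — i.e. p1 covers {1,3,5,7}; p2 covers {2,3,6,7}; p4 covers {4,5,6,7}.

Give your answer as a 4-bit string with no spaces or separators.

1110

s1 (pos 1,3,5,7): 0⊕1⊕1⊕0 = 0
s2 (pos 2,3,6,7): 1⊕1⊕1⊕0 = 1
s4 (pos 4,5,6,7): 0⊕1⊕1⊕0 = 0
Syndrome s4…s1 = 010 → error at position 2.
Flip position 2: 0110110 → 0010110
Read data bits from positions 3,5,6,7: 1110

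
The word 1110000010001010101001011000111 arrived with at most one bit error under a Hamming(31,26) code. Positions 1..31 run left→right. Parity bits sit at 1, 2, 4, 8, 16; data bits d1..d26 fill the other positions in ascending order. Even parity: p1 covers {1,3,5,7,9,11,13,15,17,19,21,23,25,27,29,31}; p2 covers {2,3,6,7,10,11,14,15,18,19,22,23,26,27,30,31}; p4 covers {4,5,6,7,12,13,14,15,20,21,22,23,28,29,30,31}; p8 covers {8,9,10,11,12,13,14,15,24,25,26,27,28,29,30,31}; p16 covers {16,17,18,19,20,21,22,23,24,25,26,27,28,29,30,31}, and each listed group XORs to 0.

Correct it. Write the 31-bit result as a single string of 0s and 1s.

s1 (pos 1,3,5,7,9,11,13,15,17,19,21,23,25,27,29,31): 1⊕1⊕0⊕0⊕1⊕0⊕1⊕1⊕1⊕1⊕0⊕0⊕1⊕0⊕1⊕1 = 0
s2 (pos 2,3,6,7,10,11,14,15,18,19,22,23,26,27,30,31): 1⊕1⊕0⊕0⊕0⊕0⊕0⊕1⊕0⊕1⊕1⊕0⊕0⊕0⊕1⊕1 = 1
s4 (pos 4,5,6,7,12,13,14,15,20,21,22,23,28,29,30,31): 0⊕0⊕0⊕0⊕0⊕1⊕0⊕1⊕0⊕0⊕1⊕0⊕0⊕1⊕1⊕1 = 0
s8 (pos 8,9,10,11,12,13,14,15,24,25,26,27,28,29,30,31): 0⊕1⊕0⊕0⊕0⊕1⊕0⊕1⊕1⊕1⊕0⊕0⊕0⊕1⊕1⊕1 = 0
s16 (pos 16,17,18,19,20,21,22,23,24,25,26,27,28,29,30,31): 0⊕1⊕0⊕1⊕0⊕0⊕1⊕0⊕1⊕1⊕0⊕0⊕0⊕1⊕1⊕1 = 0
Syndrome s16…s1 = 00010 → error at position 2.
Flip position 2: 1110000010001010101001011000111 → 1010000010001010101001011000111

1010000010001010101001011000111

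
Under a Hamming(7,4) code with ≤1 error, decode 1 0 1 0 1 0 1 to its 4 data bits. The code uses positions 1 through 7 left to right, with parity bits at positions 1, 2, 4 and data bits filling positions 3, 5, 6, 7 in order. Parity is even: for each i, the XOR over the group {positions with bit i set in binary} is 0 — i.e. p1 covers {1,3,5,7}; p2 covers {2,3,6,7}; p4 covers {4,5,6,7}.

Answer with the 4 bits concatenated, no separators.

1101

s1 (pos 1,3,5,7): 1⊕1⊕1⊕1 = 0
s2 (pos 2,3,6,7): 0⊕1⊕0⊕1 = 0
s4 (pos 4,5,6,7): 0⊕1⊕0⊕1 = 0
Syndrome s4…s1 = 000 → no error.
Read data bits from positions 3,5,6,7: 1101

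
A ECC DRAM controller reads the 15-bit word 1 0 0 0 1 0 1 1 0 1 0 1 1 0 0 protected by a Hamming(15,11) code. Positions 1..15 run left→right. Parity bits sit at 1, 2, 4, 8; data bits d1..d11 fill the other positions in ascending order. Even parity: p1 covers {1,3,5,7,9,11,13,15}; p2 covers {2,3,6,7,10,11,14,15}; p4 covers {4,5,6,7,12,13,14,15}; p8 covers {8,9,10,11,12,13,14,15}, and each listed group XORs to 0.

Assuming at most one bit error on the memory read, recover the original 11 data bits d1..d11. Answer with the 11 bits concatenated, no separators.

s1 (pos 1,3,5,7,9,11,13,15): 1⊕0⊕1⊕1⊕0⊕0⊕1⊕0 = 0
s2 (pos 2,3,6,7,10,11,14,15): 0⊕0⊕0⊕1⊕1⊕0⊕0⊕0 = 0
s4 (pos 4,5,6,7,12,13,14,15): 0⊕1⊕0⊕1⊕1⊕1⊕0⊕0 = 0
s8 (pos 8,9,10,11,12,13,14,15): 1⊕0⊕1⊕0⊕1⊕1⊕0⊕0 = 0
Syndrome s8…s1 = 0000 → no error.
Read data bits from positions 3,5,6,7,9,10,11,12,13,14,15: 01010101100

01010101100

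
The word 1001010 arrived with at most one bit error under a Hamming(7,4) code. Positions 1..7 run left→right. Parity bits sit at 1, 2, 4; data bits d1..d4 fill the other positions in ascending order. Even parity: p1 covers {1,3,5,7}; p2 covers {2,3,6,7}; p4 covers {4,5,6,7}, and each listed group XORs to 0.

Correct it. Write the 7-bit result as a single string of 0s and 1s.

s1 (pos 1,3,5,7): 1⊕0⊕0⊕0 = 1
s2 (pos 2,3,6,7): 0⊕0⊕1⊕0 = 1
s4 (pos 4,5,6,7): 1⊕0⊕1⊕0 = 0
Syndrome s4…s1 = 011 → error at position 3.
Flip position 3: 1001010 → 1011010

1011010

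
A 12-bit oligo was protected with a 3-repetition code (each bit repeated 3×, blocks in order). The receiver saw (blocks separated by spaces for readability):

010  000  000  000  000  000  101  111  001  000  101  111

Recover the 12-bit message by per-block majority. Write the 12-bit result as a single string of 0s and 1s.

Block 1 (010): 1 one → 0
Block 2 (000): 0 ones → 0
Block 3 (000): 0 ones → 0
Block 4 (000): 0 ones → 0
Block 5 (000): 0 ones → 0
Block 6 (000): 0 ones → 0
Block 7 (101): 2 ones → 1
Block 8 (111): 3 ones → 1
Block 9 (001): 1 one → 0
Block 10 (000): 0 ones → 0
Block 11 (101): 2 ones → 1
Block 12 (111): 3 ones → 1

000000110011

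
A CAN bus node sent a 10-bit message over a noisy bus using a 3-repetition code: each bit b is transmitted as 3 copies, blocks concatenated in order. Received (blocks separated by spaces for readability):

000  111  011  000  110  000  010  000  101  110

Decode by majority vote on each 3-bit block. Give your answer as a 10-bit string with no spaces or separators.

Block 1 (000): 0 ones → 0
Block 2 (111): 3 ones → 1
Block 3 (011): 2 ones → 1
Block 4 (000): 0 ones → 0
Block 5 (110): 2 ones → 1
Block 6 (000): 0 ones → 0
Block 7 (010): 1 one → 0
Block 8 (000): 0 ones → 0
Block 9 (101): 2 ones → 1
Block 10 (110): 2 ones → 1

0110100011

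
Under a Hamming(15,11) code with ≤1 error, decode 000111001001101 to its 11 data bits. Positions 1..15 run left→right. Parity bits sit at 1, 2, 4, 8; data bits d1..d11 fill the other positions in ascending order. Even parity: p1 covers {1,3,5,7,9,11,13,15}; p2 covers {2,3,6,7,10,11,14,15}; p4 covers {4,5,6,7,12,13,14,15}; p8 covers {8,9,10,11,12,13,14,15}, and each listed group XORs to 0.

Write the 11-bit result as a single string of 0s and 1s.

s1 (pos 1,3,5,7,9,11,13,15): 0⊕0⊕1⊕0⊕1⊕0⊕1⊕1 = 0
s2 (pos 2,3,6,7,10,11,14,15): 0⊕0⊕1⊕0⊕0⊕0⊕0⊕1 = 0
s4 (pos 4,5,6,7,12,13,14,15): 1⊕1⊕1⊕0⊕1⊕1⊕0⊕1 = 0
s8 (pos 8,9,10,11,12,13,14,15): 0⊕1⊕0⊕0⊕1⊕1⊕0⊕1 = 0
Syndrome s8…s1 = 0000 → no error.
Read data bits from positions 3,5,6,7,9,10,11,12,13,14,15: 01101001101

01101001101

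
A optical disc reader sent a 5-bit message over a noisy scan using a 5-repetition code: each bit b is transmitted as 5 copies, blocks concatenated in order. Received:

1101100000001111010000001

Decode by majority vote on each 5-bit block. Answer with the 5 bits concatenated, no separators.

Block 1 (11011): 4 ones → 1
Block 2 (00000): 0 ones → 0
Block 3 (00111): 3 ones → 1
Block 4 (10100): 2 ones → 0
Block 5 (00001): 1 one → 0

10100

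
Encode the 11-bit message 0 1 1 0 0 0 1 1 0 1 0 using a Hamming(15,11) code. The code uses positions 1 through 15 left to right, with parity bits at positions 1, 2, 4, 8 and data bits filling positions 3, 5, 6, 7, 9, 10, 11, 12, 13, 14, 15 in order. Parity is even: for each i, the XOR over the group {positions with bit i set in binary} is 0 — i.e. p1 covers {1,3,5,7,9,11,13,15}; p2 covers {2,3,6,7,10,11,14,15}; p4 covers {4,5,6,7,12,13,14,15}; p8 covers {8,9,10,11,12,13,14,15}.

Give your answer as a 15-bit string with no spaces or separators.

Place data at non-parity positions: p1 p2 0 p4 1 1 0 p8 0 0 1 1 0 1 0
p1 (pos 1,3,5,7,9,11,13,15): XOR of data positions = 0⊕1⊕0⊕0⊕1⊕0⊕0 = 0
p2 (pos 2,3,6,7,10,11,14,15): XOR of data positions = 0⊕1⊕0⊕0⊕1⊕1⊕0 = 1
p4 (pos 4,5,6,7,12,13,14,15): XOR of data positions = 1⊕1⊕0⊕1⊕0⊕1⊕0 = 0
p8 (pos 8,9,10,11,12,13,14,15): XOR of data positions = 0⊕0⊕1⊕1⊕0⊕1⊕0 = 1
Codeword: 010011010011010

010011010011010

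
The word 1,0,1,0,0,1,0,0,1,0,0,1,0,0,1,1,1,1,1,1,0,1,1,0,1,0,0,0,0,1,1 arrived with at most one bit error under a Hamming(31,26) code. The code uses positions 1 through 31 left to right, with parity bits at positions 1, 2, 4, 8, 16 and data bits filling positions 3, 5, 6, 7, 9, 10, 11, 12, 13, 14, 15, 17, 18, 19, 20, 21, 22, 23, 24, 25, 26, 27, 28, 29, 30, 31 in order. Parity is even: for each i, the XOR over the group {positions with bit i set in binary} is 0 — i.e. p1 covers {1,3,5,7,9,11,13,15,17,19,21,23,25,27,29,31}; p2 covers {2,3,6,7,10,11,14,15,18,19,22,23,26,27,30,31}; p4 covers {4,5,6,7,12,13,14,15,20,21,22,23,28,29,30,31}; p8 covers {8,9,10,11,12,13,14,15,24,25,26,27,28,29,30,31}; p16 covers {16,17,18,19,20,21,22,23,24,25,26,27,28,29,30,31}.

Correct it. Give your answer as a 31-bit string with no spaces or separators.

1000010010010011111101101000011

s1 (pos 1,3,5,7,9,11,13,15,17,19,21,23,25,27,29,31): 1⊕1⊕0⊕0⊕1⊕0⊕0⊕1⊕1⊕1⊕0⊕1⊕1⊕0⊕0⊕1 = 1
s2 (pos 2,3,6,7,10,11,14,15,18,19,22,23,26,27,30,31): 0⊕1⊕1⊕0⊕0⊕0⊕0⊕1⊕1⊕1⊕1⊕1⊕0⊕0⊕1⊕1 = 1
s4 (pos 4,5,6,7,12,13,14,15,20,21,22,23,28,29,30,31): 0⊕0⊕1⊕0⊕1⊕0⊕0⊕1⊕1⊕0⊕1⊕1⊕0⊕0⊕1⊕1 = 0
s8 (pos 8,9,10,11,12,13,14,15,24,25,26,27,28,29,30,31): 0⊕1⊕0⊕0⊕1⊕0⊕0⊕1⊕0⊕1⊕0⊕0⊕0⊕0⊕1⊕1 = 0
s16 (pos 16,17,18,19,20,21,22,23,24,25,26,27,28,29,30,31): 1⊕1⊕1⊕1⊕1⊕0⊕1⊕1⊕0⊕1⊕0⊕0⊕0⊕0⊕1⊕1 = 0
Syndrome s16…s1 = 00011 → error at position 3.
Flip position 3: 1010010010010011111101101000011 → 1000010010010011111101101000011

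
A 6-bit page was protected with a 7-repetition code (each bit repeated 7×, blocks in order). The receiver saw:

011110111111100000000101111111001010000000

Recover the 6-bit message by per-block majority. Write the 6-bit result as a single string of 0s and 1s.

110110

Block 1 (0111101): 5 ones → 1
Block 2 (1111110): 6 ones → 1
Block 3 (0000000): 0 ones → 0
Block 4 (1011111): 6 ones → 1
Block 5 (1100101): 4 ones → 1
Block 6 (0000000): 0 ones → 0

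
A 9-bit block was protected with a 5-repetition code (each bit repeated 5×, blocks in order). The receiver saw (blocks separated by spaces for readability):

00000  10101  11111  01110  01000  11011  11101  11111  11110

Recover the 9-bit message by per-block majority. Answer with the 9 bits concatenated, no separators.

Block 1 (00000): 0 ones → 0
Block 2 (10101): 3 ones → 1
Block 3 (11111): 5 ones → 1
Block 4 (01110): 3 ones → 1
Block 5 (01000): 1 one → 0
Block 6 (11011): 4 ones → 1
Block 7 (11101): 4 ones → 1
Block 8 (11111): 5 ones → 1
Block 9 (11110): 4 ones → 1

011101111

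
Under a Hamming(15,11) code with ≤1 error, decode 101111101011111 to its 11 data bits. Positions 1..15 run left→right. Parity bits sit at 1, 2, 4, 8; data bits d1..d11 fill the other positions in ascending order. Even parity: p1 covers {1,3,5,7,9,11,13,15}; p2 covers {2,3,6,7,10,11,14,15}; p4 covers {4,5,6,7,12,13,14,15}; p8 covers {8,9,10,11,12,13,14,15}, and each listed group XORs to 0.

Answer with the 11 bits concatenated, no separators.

11111011111

s1 (pos 1,3,5,7,9,11,13,15): 1⊕1⊕1⊕1⊕1⊕1⊕1⊕1 = 0
s2 (pos 2,3,6,7,10,11,14,15): 0⊕1⊕1⊕1⊕0⊕1⊕1⊕1 = 0
s4 (pos 4,5,6,7,12,13,14,15): 1⊕1⊕1⊕1⊕1⊕1⊕1⊕1 = 0
s8 (pos 8,9,10,11,12,13,14,15): 0⊕1⊕0⊕1⊕1⊕1⊕1⊕1 = 0
Syndrome s8…s1 = 0000 → no error.
Read data bits from positions 3,5,6,7,9,10,11,12,13,14,15: 11111011111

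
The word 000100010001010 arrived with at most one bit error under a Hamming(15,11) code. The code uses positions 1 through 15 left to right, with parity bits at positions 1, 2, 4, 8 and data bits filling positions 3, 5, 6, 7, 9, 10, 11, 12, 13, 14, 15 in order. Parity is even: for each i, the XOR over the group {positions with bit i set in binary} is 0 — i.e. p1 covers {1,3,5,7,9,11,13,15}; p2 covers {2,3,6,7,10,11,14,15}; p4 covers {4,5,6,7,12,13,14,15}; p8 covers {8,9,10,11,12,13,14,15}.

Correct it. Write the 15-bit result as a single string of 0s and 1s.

000100010001000

s1 (pos 1,3,5,7,9,11,13,15): 0⊕0⊕0⊕0⊕0⊕0⊕0⊕0 = 0
s2 (pos 2,3,6,7,10,11,14,15): 0⊕0⊕0⊕0⊕0⊕0⊕1⊕0 = 1
s4 (pos 4,5,6,7,12,13,14,15): 1⊕0⊕0⊕0⊕1⊕0⊕1⊕0 = 1
s8 (pos 8,9,10,11,12,13,14,15): 1⊕0⊕0⊕0⊕1⊕0⊕1⊕0 = 1
Syndrome s8…s1 = 1110 → error at position 14.
Flip position 14: 000100010001010 → 000100010001000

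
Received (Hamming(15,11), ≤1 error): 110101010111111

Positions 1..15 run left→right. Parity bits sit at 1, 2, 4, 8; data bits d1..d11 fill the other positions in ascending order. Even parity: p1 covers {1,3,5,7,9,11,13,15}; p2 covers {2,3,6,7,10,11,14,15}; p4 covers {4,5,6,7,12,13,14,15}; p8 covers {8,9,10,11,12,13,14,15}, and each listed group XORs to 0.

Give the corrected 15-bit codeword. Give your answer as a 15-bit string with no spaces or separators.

110101000111111

s1 (pos 1,3,5,7,9,11,13,15): 1⊕0⊕0⊕0⊕0⊕1⊕1⊕1 = 0
s2 (pos 2,3,6,7,10,11,14,15): 1⊕0⊕1⊕0⊕1⊕1⊕1⊕1 = 0
s4 (pos 4,5,6,7,12,13,14,15): 1⊕0⊕1⊕0⊕1⊕1⊕1⊕1 = 0
s8 (pos 8,9,10,11,12,13,14,15): 1⊕0⊕1⊕1⊕1⊕1⊕1⊕1 = 1
Syndrome s8…s1 = 1000 → error at position 8.
Flip position 8: 110101010111111 → 110101000111111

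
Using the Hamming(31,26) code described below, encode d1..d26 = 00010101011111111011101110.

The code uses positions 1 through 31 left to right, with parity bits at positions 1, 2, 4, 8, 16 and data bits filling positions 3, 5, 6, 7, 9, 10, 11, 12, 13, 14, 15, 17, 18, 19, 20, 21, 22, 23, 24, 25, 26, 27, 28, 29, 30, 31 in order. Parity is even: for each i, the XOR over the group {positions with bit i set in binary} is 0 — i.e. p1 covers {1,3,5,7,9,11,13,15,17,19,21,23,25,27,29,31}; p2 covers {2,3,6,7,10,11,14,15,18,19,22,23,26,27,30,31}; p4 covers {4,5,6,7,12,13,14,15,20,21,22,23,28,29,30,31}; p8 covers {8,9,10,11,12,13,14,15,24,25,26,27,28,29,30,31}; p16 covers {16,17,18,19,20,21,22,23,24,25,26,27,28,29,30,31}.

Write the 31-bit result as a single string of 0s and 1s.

Place data at non-parity positions: p1 p2 0 p4 0 0 1 p8 0 1 0 1 0 1 1 p16 1 1 1 1 1 1 0 1 1 1 0 1 1 1 0
p1 (pos 1,3,5,7,9,11,13,15,17,19,21,23,25,27,29,31): XOR of data positions = 0⊕0⊕1⊕0⊕0⊕0⊕1⊕1⊕1⊕1⊕0⊕1⊕0⊕1⊕0 = 1
p2 (pos 2,3,6,7,10,11,14,15,18,19,22,23,26,27,30,31): XOR of data positions = 0⊕0⊕1⊕1⊕0⊕1⊕1⊕1⊕1⊕1⊕0⊕1⊕0⊕1⊕0 = 1
p4 (pos 4,5,6,7,12,13,14,15,20,21,22,23,28,29,30,31): XOR of data positions = 0⊕0⊕1⊕1⊕0⊕1⊕1⊕1⊕1⊕1⊕0⊕1⊕1⊕1⊕0 = 0
p8 (pos 8,9,10,11,12,13,14,15,24,25,26,27,28,29,30,31): XOR of data positions = 0⊕1⊕0⊕1⊕0⊕1⊕1⊕1⊕1⊕1⊕0⊕1⊕1⊕1⊕0 = 0
p16 (pos 16,17,18,19,20,21,22,23,24,25,26,27,28,29,30,31): XOR of data positions = 1⊕1⊕1⊕1⊕1⊕1⊕0⊕1⊕1⊕1⊕0⊕1⊕1⊕1⊕0 = 0
Codeword: 1100001001010110111111011101110

1100001001010110111111011101110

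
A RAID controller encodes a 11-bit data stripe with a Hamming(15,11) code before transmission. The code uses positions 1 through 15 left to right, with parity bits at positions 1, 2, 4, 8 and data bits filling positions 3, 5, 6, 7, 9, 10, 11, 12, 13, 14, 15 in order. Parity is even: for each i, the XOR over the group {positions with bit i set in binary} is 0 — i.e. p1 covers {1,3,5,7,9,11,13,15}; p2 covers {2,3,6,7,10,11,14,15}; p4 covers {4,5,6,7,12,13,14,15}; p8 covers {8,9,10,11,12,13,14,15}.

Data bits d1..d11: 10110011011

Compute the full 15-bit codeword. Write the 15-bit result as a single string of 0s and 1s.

Place data at non-parity positions: p1 p2 1 p4 0 1 1 p8 0 0 1 1 0 1 1
p1 (pos 1,3,5,7,9,11,13,15): XOR of data positions = 1⊕0⊕1⊕0⊕1⊕0⊕1 = 0
p2 (pos 2,3,6,7,10,11,14,15): XOR of data positions = 1⊕1⊕1⊕0⊕1⊕1⊕1 = 0
p4 (pos 4,5,6,7,12,13,14,15): XOR of data positions = 0⊕1⊕1⊕1⊕0⊕1⊕1 = 1
p8 (pos 8,9,10,11,12,13,14,15): XOR of data positions = 0⊕0⊕1⊕1⊕0⊕1⊕1 = 0
Codeword: 001101100011011

001101100011011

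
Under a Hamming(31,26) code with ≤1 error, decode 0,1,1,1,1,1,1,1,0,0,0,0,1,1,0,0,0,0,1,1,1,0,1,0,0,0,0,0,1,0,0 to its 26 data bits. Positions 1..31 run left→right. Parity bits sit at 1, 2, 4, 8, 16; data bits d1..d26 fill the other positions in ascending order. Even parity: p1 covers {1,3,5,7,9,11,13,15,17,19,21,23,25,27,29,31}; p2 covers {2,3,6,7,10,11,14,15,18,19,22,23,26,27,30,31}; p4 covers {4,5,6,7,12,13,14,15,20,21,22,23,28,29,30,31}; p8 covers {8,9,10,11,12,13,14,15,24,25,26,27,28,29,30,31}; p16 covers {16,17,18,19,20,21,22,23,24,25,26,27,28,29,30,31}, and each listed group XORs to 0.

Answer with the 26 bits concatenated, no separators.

s1 (pos 1,3,5,7,9,11,13,15,17,19,21,23,25,27,29,31): 0⊕1⊕1⊕1⊕0⊕0⊕1⊕0⊕0⊕1⊕1⊕1⊕0⊕0⊕1⊕0 = 0
s2 (pos 2,3,6,7,10,11,14,15,18,19,22,23,26,27,30,31): 1⊕1⊕1⊕1⊕0⊕0⊕1⊕0⊕0⊕1⊕0⊕1⊕0⊕0⊕0⊕0 = 1
s4 (pos 4,5,6,7,12,13,14,15,20,21,22,23,28,29,30,31): 1⊕1⊕1⊕1⊕0⊕1⊕1⊕0⊕1⊕1⊕0⊕1⊕0⊕1⊕0⊕0 = 0
s8 (pos 8,9,10,11,12,13,14,15,24,25,26,27,28,29,30,31): 1⊕0⊕0⊕0⊕0⊕1⊕1⊕0⊕0⊕0⊕0⊕0⊕0⊕1⊕0⊕0 = 0
s16 (pos 16,17,18,19,20,21,22,23,24,25,26,27,28,29,30,31): 0⊕0⊕0⊕1⊕1⊕1⊕0⊕1⊕0⊕0⊕0⊕0⊕0⊕1⊕0⊕0 = 1
Syndrome s16…s1 = 10010 → error at position 18.
Flip position 18: 0111111100001100001110100000100 → 0111111100001100011110100000100
Read data bits from positions 3,5,6,7,9,10,11,12,13,14,15,17,18,19,20,21,22,23,24,25,26,27,28,29,30,31: 11110000110011110100000100

11110000110011110100000100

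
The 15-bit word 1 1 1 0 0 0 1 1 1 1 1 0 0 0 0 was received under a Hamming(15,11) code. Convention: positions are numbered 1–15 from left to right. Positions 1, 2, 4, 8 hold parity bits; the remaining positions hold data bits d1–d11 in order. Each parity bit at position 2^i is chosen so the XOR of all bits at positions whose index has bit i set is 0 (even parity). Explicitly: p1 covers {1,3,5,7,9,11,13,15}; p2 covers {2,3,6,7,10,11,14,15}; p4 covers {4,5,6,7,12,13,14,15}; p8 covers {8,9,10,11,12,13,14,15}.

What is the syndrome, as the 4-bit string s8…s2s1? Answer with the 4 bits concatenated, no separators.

s1 (pos 1,3,5,7,9,11,13,15): 1⊕1⊕0⊕1⊕1⊕1⊕0⊕0 = 1
s2 (pos 2,3,6,7,10,11,14,15): 1⊕1⊕0⊕1⊕1⊕1⊕0⊕0 = 1
s4 (pos 4,5,6,7,12,13,14,15): 0⊕0⊕0⊕1⊕0⊕0⊕0⊕0 = 1
s8 (pos 8,9,10,11,12,13,14,15): 1⊕1⊕1⊕1⊕0⊕0⊕0⊕0 = 0
Syndrome s8…s1 = 0111 → error at position 7.

0111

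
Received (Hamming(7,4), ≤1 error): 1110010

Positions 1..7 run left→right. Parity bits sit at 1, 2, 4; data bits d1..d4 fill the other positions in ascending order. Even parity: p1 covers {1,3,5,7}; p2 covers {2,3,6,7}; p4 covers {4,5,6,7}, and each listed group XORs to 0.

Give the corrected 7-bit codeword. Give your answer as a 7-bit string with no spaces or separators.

s1 (pos 1,3,5,7): 1⊕1⊕0⊕0 = 0
s2 (pos 2,3,6,7): 1⊕1⊕1⊕0 = 1
s4 (pos 4,5,6,7): 0⊕0⊕1⊕0 = 1
Syndrome s4…s1 = 110 → error at position 6.
Flip position 6: 1110010 → 1110000

1110000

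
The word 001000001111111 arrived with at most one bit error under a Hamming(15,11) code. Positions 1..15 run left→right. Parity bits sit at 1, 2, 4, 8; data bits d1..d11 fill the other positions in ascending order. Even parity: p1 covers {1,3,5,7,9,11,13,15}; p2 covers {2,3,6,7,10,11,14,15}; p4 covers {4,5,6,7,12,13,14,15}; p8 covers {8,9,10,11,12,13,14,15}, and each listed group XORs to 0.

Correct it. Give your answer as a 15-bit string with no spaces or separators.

001000001101111

s1 (pos 1,3,5,7,9,11,13,15): 0⊕1⊕0⊕0⊕1⊕1⊕1⊕1 = 1
s2 (pos 2,3,6,7,10,11,14,15): 0⊕1⊕0⊕0⊕1⊕1⊕1⊕1 = 1
s4 (pos 4,5,6,7,12,13,14,15): 0⊕0⊕0⊕0⊕1⊕1⊕1⊕1 = 0
s8 (pos 8,9,10,11,12,13,14,15): 0⊕1⊕1⊕1⊕1⊕1⊕1⊕1 = 1
Syndrome s8…s1 = 1011 → error at position 11.
Flip position 11: 001000001111111 → 001000001101111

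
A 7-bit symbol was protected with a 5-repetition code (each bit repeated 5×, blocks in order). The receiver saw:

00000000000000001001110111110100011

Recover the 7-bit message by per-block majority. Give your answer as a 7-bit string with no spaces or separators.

Block 1 (00000): 0 ones → 0
Block 2 (00000): 0 ones → 0
Block 3 (00000): 0 ones → 0
Block 4 (01001): 2 ones → 0
Block 5 (11011): 4 ones → 1
Block 6 (11101): 4 ones → 1
Block 7 (00011): 2 ones → 0

0000110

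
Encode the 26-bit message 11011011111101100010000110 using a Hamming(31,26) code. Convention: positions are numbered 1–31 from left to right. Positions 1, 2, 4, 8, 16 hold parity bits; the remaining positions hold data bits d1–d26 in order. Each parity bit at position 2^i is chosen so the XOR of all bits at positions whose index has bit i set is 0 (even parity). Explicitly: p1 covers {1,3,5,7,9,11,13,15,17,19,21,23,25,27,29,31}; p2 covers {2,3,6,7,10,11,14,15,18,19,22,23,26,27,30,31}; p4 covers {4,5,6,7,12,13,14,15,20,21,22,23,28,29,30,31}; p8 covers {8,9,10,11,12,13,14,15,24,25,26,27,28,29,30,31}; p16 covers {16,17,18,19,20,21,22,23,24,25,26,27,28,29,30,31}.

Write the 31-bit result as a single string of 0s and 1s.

0111101110111110101100010000110

Place data at non-parity positions: p1 p2 1 p4 1 0 1 p8 1 0 1 1 1 1 1 p16 1 0 1 1 0 0 0 1 0 0 0 0 1 1 0
p1 (pos 1,3,5,7,9,11,13,15,17,19,21,23,25,27,29,31): XOR of data positions = 1⊕1⊕1⊕1⊕1⊕1⊕1⊕1⊕1⊕0⊕0⊕0⊕0⊕1⊕0 = 0
p2 (pos 2,3,6,7,10,11,14,15,18,19,22,23,26,27,30,31): XOR of data positions = 1⊕0⊕1⊕0⊕1⊕1⊕1⊕0⊕1⊕0⊕0⊕0⊕0⊕1⊕0 = 1
p4 (pos 4,5,6,7,12,13,14,15,20,21,22,23,28,29,30,31): XOR of data positions = 1⊕0⊕1⊕1⊕1⊕1⊕1⊕1⊕0⊕0⊕0⊕0⊕1⊕1⊕0 = 1
p8 (pos 8,9,10,11,12,13,14,15,24,25,26,27,28,29,30,31): XOR of data positions = 1⊕0⊕1⊕1⊕1⊕1⊕1⊕1⊕0⊕0⊕0⊕0⊕1⊕1⊕0 = 1
p16 (pos 16,17,18,19,20,21,22,23,24,25,26,27,28,29,30,31): XOR of data positions = 1⊕0⊕1⊕1⊕0⊕0⊕0⊕1⊕0⊕0⊕0⊕0⊕1⊕1⊕0 = 0
Codeword: 0111101110111110101100010000110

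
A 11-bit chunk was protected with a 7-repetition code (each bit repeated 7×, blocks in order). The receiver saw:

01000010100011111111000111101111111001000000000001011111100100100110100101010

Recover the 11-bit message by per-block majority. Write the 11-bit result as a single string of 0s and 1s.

Block 1 (0100001): 2 ones → 0
Block 2 (0100011): 3 ones → 0
Block 3 (1111110): 6 ones → 1
Block 4 (0011110): 4 ones → 1
Block 5 (1111111): 7 ones → 1
Block 6 (0010000): 1 one → 0
Block 7 (0000000): 0 ones → 0
Block 8 (1011111): 6 ones → 1
Block 9 (1001001): 3 ones → 0
Block 10 (0011010): 3 ones → 0
Block 11 (0101010): 3 ones → 0

00111001000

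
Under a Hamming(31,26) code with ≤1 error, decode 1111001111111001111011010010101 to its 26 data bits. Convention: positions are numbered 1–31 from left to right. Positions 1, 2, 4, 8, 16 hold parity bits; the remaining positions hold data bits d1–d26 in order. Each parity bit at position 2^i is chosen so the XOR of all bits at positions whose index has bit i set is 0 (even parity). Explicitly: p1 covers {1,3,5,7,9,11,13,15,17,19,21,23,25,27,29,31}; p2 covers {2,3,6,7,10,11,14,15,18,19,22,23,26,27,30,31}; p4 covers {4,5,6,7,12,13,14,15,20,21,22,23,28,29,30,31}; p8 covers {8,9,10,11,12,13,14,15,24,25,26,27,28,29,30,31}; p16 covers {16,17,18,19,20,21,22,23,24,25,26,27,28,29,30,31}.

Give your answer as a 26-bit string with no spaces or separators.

10011111100111011010010101

s1 (pos 1,3,5,7,9,11,13,15,17,19,21,23,25,27,29,31): 1⊕1⊕0⊕1⊕1⊕1⊕1⊕0⊕1⊕1⊕1⊕0⊕0⊕1⊕1⊕1 = 0
s2 (pos 2,3,6,7,10,11,14,15,18,19,22,23,26,27,30,31): 1⊕1⊕0⊕1⊕1⊕1⊕0⊕0⊕1⊕1⊕1⊕0⊕0⊕1⊕0⊕1 = 0
s4 (pos 4,5,6,7,12,13,14,15,20,21,22,23,28,29,30,31): 1⊕0⊕0⊕1⊕1⊕1⊕0⊕0⊕0⊕1⊕1⊕0⊕0⊕1⊕0⊕1 = 0
s8 (pos 8,9,10,11,12,13,14,15,24,25,26,27,28,29,30,31): 1⊕1⊕1⊕1⊕1⊕1⊕0⊕0⊕1⊕0⊕0⊕1⊕0⊕1⊕0⊕1 = 0
s16 (pos 16,17,18,19,20,21,22,23,24,25,26,27,28,29,30,31): 1⊕1⊕1⊕1⊕0⊕1⊕1⊕0⊕1⊕0⊕0⊕1⊕0⊕1⊕0⊕1 = 0
Syndrome s16…s1 = 00000 → no error.
Read data bits from positions 3,5,6,7,9,10,11,12,13,14,15,17,18,19,20,21,22,23,24,25,26,27,28,29,30,31: 10011111100111011010010101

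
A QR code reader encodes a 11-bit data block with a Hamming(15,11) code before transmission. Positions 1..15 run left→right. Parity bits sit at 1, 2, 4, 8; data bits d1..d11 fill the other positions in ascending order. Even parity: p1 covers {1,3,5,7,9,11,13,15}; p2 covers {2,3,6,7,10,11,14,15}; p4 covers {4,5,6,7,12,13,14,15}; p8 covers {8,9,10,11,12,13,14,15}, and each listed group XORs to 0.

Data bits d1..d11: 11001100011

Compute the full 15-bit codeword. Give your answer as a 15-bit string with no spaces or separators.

001110001100011

Place data at non-parity positions: p1 p2 1 p4 1 0 0 p8 1 1 0 0 0 1 1
p1 (pos 1,3,5,7,9,11,13,15): XOR of data positions = 1⊕1⊕0⊕1⊕0⊕0⊕1 = 0
p2 (pos 2,3,6,7,10,11,14,15): XOR of data positions = 1⊕0⊕0⊕1⊕0⊕1⊕1 = 0
p4 (pos 4,5,6,7,12,13,14,15): XOR of data positions = 1⊕0⊕0⊕0⊕0⊕1⊕1 = 1
p8 (pos 8,9,10,11,12,13,14,15): XOR of data positions = 1⊕1⊕0⊕0⊕0⊕1⊕1 = 0
Codeword: 001110001100011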